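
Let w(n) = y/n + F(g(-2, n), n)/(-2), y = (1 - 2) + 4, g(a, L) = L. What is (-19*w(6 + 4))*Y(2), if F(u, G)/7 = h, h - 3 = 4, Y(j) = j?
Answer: 4598/5 ≈ 919.60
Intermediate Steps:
h = 7 (h = 3 + 4 = 7)
F(u, G) = 49 (F(u, G) = 7*7 = 49)
y = 3 (y = -1 + 4 = 3)
w(n) = -49/2 + 3/n (w(n) = 3/n + 49/(-2) = 3/n + 49*(-½) = 3/n - 49/2 = -49/2 + 3/n)
(-19*w(6 + 4))*Y(2) = -19*(-49/2 + 3/(6 + 4))*2 = -19*(-49/2 + 3/10)*2 = -19*(-121/5)*2 = (2299/5)*2 = 4598/5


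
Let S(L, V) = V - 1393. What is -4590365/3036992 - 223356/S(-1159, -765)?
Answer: 334212188741/3276914368 ≈ 101.99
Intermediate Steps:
S(L, V) = -1393 + V
-4590365/3036992 - 223356/S(-1159, -765) = -4590365/3036992 - 223356/(-1393 - 765) = -4590365*1/3036992 - 223356/(-2158) = -4590365/3036992 - 223356*(-1/2158) = -4590365/3036992 + 111678/1079 = 334212188741/3276914368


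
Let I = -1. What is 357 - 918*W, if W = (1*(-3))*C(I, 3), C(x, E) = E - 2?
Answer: 3111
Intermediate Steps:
C(x, E) = -2 + E
W = -3 (W = (1*(-3))*(-2 + 3) = -3*1 = -3)
357 - 918*W = 357 - 918*(-3) = 357 + 2754 = 3111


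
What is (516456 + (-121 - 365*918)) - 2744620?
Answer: -2563355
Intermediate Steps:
(516456 + (-121 - 365*918)) - 2744620 = (516456 + (-121 - 335070)) - 2744620 = (516456 - 335191) - 2744620 = 181265 - 2744620 = -2563355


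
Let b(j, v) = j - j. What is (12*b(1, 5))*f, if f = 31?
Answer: 0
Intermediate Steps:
b(j, v) = 0
(12*b(1, 5))*f = (12*0)*31 = 0*31 = 0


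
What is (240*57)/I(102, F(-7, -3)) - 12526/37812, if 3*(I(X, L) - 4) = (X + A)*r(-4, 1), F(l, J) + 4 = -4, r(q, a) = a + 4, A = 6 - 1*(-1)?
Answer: 772413749/10530642 ≈ 73.349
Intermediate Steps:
A = 7 (A = 6 + 1 = 7)
r(q, a) = 4 + a
F(l, J) = -8 (F(l, J) = -4 - 4 = -8)
I(X, L) = 47/3 + 5*X/3 (I(X, L) = 4 + ((X + 7)*(4 + 1))/3 = 4 + ((7 + X)*5)/3 = 4 + (35 + 5*X)/3 = 4 + (35/3 + 5*X/3) = 47/3 + 5*X/3)
(240*57)/I(102, F(-7, -3)) - 12526/37812 = (240*57)/(47/3 + (5/3)*102) - 12526/37812 = 13680/(47/3 + 170) - 12526*1/37812 = 13680/(557/3) - 6263/18906 = 13680*(3/557) - 6263/18906 = 41040/557 - 6263/18906 = 772413749/10530642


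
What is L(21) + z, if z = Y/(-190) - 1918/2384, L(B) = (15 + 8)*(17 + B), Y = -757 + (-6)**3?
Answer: 99460563/113240 ≈ 878.32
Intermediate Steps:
Y = -973 (Y = -757 - 216 = -973)
L(B) = 391 + 23*B (L(B) = 23*(17 + B) = 391 + 23*B)
z = 488803/113240 (z = -973/(-190) - 1918/2384 = -973*(-1/190) - 1918*1/2384 = 973/190 - 959/1192 = 488803/113240 ≈ 4.3165)
L(21) + z = (391 + 23*21) + 488803/113240 = (391 + 483) + 488803/113240 = 874 + 488803/113240 = 99460563/113240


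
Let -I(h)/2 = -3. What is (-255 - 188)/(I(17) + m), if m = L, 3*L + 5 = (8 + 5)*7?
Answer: -1329/104 ≈ -12.779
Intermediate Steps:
L = 86/3 (L = -5/3 + ((8 + 5)*7)/3 = -5/3 + (13*7)/3 = -5/3 + (⅓)*91 = -5/3 + 91/3 = 86/3 ≈ 28.667)
I(h) = 6 (I(h) = -2*(-3) = 6)
m = 86/3 ≈ 28.667
(-255 - 188)/(I(17) + m) = (-255 - 188)/(6 + 86/3) = -443/104/3 = -443*3/104 = -1329/104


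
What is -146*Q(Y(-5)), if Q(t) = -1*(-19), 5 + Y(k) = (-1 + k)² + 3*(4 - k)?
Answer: -2774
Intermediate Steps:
Y(k) = 7 + (-1 + k)² - 3*k (Y(k) = -5 + ((-1 + k)² + 3*(4 - k)) = -5 + ((-1 + k)² + (12 - 3*k)) = -5 + (12 + (-1 + k)² - 3*k) = 7 + (-1 + k)² - 3*k)
Q(t) = 19
-146*Q(Y(-5)) = -146*19 = -2774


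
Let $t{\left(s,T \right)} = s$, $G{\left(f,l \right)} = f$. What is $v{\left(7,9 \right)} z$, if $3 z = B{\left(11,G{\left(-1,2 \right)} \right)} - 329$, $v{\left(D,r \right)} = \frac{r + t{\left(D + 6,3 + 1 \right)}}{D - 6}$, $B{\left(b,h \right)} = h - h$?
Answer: $- \frac{7238}{3} \approx -2412.7$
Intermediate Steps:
$B{\left(b,h \right)} = 0$
$v{\left(D,r \right)} = \frac{6 + D + r}{-6 + D}$ ($v{\left(D,r \right)} = \frac{r + \left(D + 6\right)}{D - 6} = \frac{r + \left(6 + D\right)}{-6 + D} = \frac{6 + D + r}{-6 + D}$)
$z = - \frac{329}{3}$ ($z = \frac{0 - 329}{3} = \frac{1}{3} \left(-329\right) = - \frac{329}{3} \approx -109.67$)
$v{\left(7,9 \right)} z = \frac{6 + 7 + 9}{-6 + 7} \left(- \frac{329}{3}\right) = 1^{-1} \cdot 22 \left(- \frac{329}{3}\right) = 1 \cdot 22 \left(- \frac{329}{3}\right) = 22 \left(- \frac{329}{3}\right) = - \frac{7238}{3}$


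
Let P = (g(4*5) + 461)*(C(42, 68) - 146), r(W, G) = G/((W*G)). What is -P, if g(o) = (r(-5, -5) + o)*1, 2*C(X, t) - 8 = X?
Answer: 290884/5 ≈ 58177.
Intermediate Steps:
C(X, t) = 4 + X/2
r(W, G) = 1/W (r(W, G) = G/((G*W)) = G*(1/(G*W)) = 1/W)
g(o) = -1/5 + o (g(o) = (1/(-5) + o)*1 = (-1/5 + o)*1 = -1/5 + o)
P = -290884/5 (P = ((-1/5 + 4*5) + 461)*((4 + (1/2)*42) - 146) = ((-1/5 + 20) + 461)*((4 + 21) - 146) = (99/5 + 461)*(25 - 146) = (2404/5)*(-121) = -290884/5 ≈ -58177.)
-P = -1*(-290884/5) = 290884/5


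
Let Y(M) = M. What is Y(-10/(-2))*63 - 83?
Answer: 232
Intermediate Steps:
Y(-10/(-2))*63 - 83 = -10/(-2)*63 - 83 = -10*(-1/2)*63 - 83 = 5*63 - 83 = 315 - 83 = 232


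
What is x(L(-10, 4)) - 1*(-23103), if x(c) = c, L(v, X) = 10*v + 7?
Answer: 23010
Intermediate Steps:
L(v, X) = 7 + 10*v
x(L(-10, 4)) - 1*(-23103) = (7 + 10*(-10)) - 1*(-23103) = (7 - 100) + 23103 = -93 + 23103 = 23010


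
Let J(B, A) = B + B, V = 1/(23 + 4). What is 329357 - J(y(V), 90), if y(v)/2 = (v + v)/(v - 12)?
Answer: 106382319/323 ≈ 3.2936e+5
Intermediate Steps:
V = 1/27 ≈ 0.037037
y(v) = 4*v/(-12 + v) (y(v) = 2*((v + v)/(v - 12)) = 2*((2*v)/(-12 + v)) = 2*(2*v/(-12 + v)) = 4*v/(-12 + v))
J(B, A) = 2*B
329357 - J(y(V), 90) = 329357 - 2*4*(1/27)/(-12 + 1/27) = 329357 - 2*4*(1/27)/(-323/27) = 329357 - 2*4*(1/27)*(-27/323) = 329357 - 2*(-4)/323 = 329357 - 1*(-8/323) = 329357 + 8/323 = 106382319/323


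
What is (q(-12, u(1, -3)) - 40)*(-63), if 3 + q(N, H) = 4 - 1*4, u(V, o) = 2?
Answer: 2709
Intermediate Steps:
q(N, H) = -3 (q(N, H) = -3 + (4 - 1*4) = -3 + (4 - 4) = -3 + 0 = -3)
(q(-12, u(1, -3)) - 40)*(-63) = (-3 - 40)*(-63) = -43*(-63) = 2709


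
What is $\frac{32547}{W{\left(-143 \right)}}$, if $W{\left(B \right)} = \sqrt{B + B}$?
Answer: $- \frac{32547 i \sqrt{286}}{286} \approx - 1924.5 i$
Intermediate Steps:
$W{\left(B \right)} = \sqrt{2} \sqrt{B}$ ($W{\left(B \right)} = \sqrt{2 B} = \sqrt{2} \sqrt{B}$)
$\frac{32547}{W{\left(-143 \right)}} = \frac{32547}{\sqrt{2} \sqrt{-143}} = \frac{32547}{\sqrt{2} i \sqrt{143}} = \frac{32547}{i \sqrt{286}} = 32547 \left(- \frac{i \sqrt{286}}{286}\right) = - \frac{32547 i \sqrt{286}}{286}$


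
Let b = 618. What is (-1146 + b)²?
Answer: 278784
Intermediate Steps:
(-1146 + b)² = (-1146 + 618)² = (-528)² = 278784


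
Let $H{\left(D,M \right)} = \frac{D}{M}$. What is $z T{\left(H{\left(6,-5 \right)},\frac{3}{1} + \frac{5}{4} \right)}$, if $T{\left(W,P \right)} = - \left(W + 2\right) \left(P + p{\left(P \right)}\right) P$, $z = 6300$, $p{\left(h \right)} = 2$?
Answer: $-133875$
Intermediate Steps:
$T{\left(W,P \right)} = - P \left(2 + P\right) \left(2 + W\right)$ ($T{\left(W,P \right)} = - \left(W + 2\right) \left(P + 2\right) P = - \left(2 + W\right) \left(2 + P\right) P = - \left(2 + P\right) \left(2 + W\right) P = - P \left(2 + P\right) \left(2 + W\right)$)
$z T{\left(H{\left(6,-5 \right)},\frac{3}{1} + \frac{5}{4} \right)} = 6300 \left(- \left(\frac{3}{1} + \frac{5}{4}\right) \left(4 + 2 \left(\frac{3}{1} + \frac{5}{4}\right) + 2 \frac{6}{-5} + \left(\frac{3}{1} + \frac{5}{4}\right) \frac{6}{-5}\right)\right) = 6300 \left(- \left(3 \cdot 1 + 5 \cdot \frac{1}{4}\right) \left(4 + 2 \left(3 \cdot 1 + 5 \cdot \frac{1}{4}\right) + 2 \cdot 6 \left(- \frac{1}{5}\right) + \left(3 \cdot 1 + 5 \cdot \frac{1}{4}\right) 6 \left(- \frac{1}{5}\right)\right)\right) = 6300 \left(- \left(3 + \frac{5}{4}\right) \left(4 + 2 \left(3 + \frac{5}{4}\right) + 2 \left(- \frac{6}{5}\right) + \left(3 + \frac{5}{4}\right) \left(- \frac{6}{5}\right)\right)\right) = 6300 \left(\left(-1\right) \frac{17}{4} \left(4 + 2 \cdot \frac{17}{4} - \frac{12}{5} + \frac{17}{4} \left(- \frac{6}{5}\right)\right)\right) = 6300 \left(\left(-1\right) \frac{17}{4} \left(4 + \frac{17}{2} - \frac{12}{5} - \frac{51}{10}\right)\right) = 6300 \left(\left(-1\right) \frac{17}{4} \cdot 5\right) = 6300 \left(- \frac{85}{4}\right) = -133875$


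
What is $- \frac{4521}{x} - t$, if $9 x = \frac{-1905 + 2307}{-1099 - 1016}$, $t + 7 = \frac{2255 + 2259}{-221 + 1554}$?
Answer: $\frac{38238743563}{178622} \approx 2.1408 \cdot 10^{5}$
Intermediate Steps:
$t = - \frac{4817}{1333}$ ($t = -7 + \frac{2255 + 2259}{-221 + 1554} = -7 + \frac{4514}{1333} = - \frac{4817}{1333} \approx -3.6137$)
$x = - \frac{134}{6345}$ ($x = \frac{\left(-1905 + 2307\right) \frac{1}{-1099 - 1016}}{9} = \frac{402 \frac{1}{-2115}}{9} = \frac{402 \left(- \frac{1}{2115}\right)}{9} = \frac{1}{9} \left(- \frac{134}{705}\right) = - \frac{134}{6345} \approx -0.021119$)
$- \frac{4521}{x} - t = - \frac{4521}{- \frac{134}{6345}} - - \frac{4817}{1333} = \left(-4521\right) \left(- \frac{6345}{134}\right) + \frac{4817}{1333} = \frac{28685745}{134} + \frac{4817}{1333} = \frac{38238743563}{178622}$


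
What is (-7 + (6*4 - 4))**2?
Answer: 169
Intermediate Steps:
(-7 + (6*4 - 4))**2 = (-7 + (24 - 4))**2 = (-7 + 20)**2 = 13**2 = 169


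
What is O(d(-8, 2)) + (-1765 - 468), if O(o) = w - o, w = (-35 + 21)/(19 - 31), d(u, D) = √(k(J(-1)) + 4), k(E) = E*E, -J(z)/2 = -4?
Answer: -13391/6 - 2*√17 ≈ -2240.1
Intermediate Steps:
J(z) = 8 (J(z) = -2*(-4) = 8)
k(E) = E²
d(u, D) = 2*√17 (d(u, D) = √(8² + 4) = √(64 + 4) = √68 = 2*√17)
w = 7/6 (w = -14/(-12) = -14*(-1/12) = 7/6 ≈ 1.1667)
O(o) = 7/6 - o
O(d(-8, 2)) + (-1765 - 468) = (7/6 - 2*√17) + (-1765 - 468) = (7/6 - 2*√17) - 2233 = -13391/6 - 2*√17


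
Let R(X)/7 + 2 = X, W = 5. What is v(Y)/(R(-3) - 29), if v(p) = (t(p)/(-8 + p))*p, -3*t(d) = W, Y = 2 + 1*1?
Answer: -1/64 ≈ -0.015625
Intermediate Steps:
Y = 3 (Y = 2 + 1 = 3)
t(d) = -5/3 (t(d) = -1/3*5 = -5/3)
R(X) = -14 + 7*X
v(p) = -5*p/(3*(-8 + p)) (v(p) = (-5/(3*(-8 + p)))*p = -5*p/(3*(-8 + p)))
v(Y)/(R(-3) - 29) = (-5*3/(-24 + 3*3))/((-14 + 7*(-3)) - 29) = (-5*3/(-24 + 9))/((-14 - 21) - 29) = (-5*3/(-15))/(-35 - 29) = -5*3*(-1/15)/(-64) = 1*(-1/64) = -1/64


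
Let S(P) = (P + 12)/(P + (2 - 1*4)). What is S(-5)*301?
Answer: -301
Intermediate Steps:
S(P) = (12 + P)/(-2 + P) (S(P) = (12 + P)/(P + (2 - 4)) = (12 + P)/(P - 2) = (12 + P)/(-2 + P))
S(-5)*301 = ((12 - 5)/(-2 - 5))*301 = (7/(-7))*301 = -1/7*7*301 = -1*301 = -301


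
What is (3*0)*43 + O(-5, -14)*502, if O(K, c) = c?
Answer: -7028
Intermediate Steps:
(3*0)*43 + O(-5, -14)*502 = (3*0)*43 - 14*502 = 0*43 - 7028 = 0 - 7028 = -7028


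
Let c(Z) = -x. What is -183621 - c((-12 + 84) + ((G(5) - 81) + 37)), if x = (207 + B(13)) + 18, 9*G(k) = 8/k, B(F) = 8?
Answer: -183388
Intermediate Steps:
G(k) = 8/(9*k) (G(k) = (8/k)/9 = 8/(9*k))
x = 233 (x = (207 + 8) + 18 = 215 + 18 = 233)
c(Z) = -233 (c(Z) = -1*233 = -233)
-183621 - c((-12 + 84) + ((G(5) - 81) + 37)) = -183621 - 1*(-233) = -183621 + 233 = -183388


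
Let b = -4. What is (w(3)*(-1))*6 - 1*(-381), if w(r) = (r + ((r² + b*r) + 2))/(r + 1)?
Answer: 378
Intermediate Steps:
w(r) = (2 + r² - 3*r)/(1 + r) (w(r) = (r + ((r² - 4*r) + 2))/(r + 1) = (r + (2 + r² - 4*r))/(1 + r) = (2 + r² - 3*r)/(1 + r))
(w(3)*(-1))*6 - 1*(-381) = (((2 + 3² - 3*3)/(1 + 3))*(-1))*6 - 1*(-381) = (((2 + 9 - 9)/4)*(-1))*6 + 381 = (((¼)*2)*(-1))*6 + 381 = ((½)*(-1))*6 + 381 = -½*6 + 381 = -3 + 381 = 378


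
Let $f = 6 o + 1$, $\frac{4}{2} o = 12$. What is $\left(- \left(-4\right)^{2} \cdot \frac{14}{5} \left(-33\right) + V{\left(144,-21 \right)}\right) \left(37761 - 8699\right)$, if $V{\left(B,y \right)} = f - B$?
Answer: $\frac{199278134}{5} \approx 3.9856 \cdot 10^{7}$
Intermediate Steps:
$o = 6$ ($o = \frac{1}{2} \cdot 12 = 6$)
$f = 37$ ($f = 6 \cdot 6 + 1 = 36 + 1 = 37$)
$V{\left(B,y \right)} = 37 - B$
$\left(- \left(-4\right)^{2} \cdot \frac{14}{5} \left(-33\right) + V{\left(144,-21 \right)}\right) \left(37761 - 8699\right) = \left(- \left(-4\right)^{2} \cdot \frac{14}{5} \left(-33\right) + \left(37 - 144\right)\right) \left(37761 - 8699\right) = \left(- 16 \cdot 14 \cdot \frac{1}{5} \left(-33\right) + \left(37 - 144\right)\right) 29062 = \left(- 16 \cdot \frac{14}{5} \left(-33\right) - 107\right) 29062 = \left(- \frac{224 \left(-33\right)}{5} - 107\right) 29062 = \left(\left(-1\right) \left(- \frac{7392}{5}\right) - 107\right) 29062 = \left(\frac{7392}{5} - 107\right) 29062 = \frac{6857}{5} \cdot 29062 = \frac{199278134}{5}$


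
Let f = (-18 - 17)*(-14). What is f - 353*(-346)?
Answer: 122628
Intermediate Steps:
f = 490 (f = -35*(-14) = 490)
f - 353*(-346) = 490 - 353*(-346) = 490 + 122138 = 122628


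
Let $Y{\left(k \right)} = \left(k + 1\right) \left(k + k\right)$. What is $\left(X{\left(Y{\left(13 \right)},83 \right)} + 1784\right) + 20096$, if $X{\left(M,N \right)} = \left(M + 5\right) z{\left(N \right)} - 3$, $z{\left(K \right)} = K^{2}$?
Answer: $2563918$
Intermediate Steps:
$Y{\left(k \right)} = 2 k \left(1 + k\right)$ ($Y{\left(k \right)} = \left(1 + k\right) 2 k = 2 k \left(1 + k\right)$)
$X{\left(M,N \right)} = -3 + N^{2} \left(5 + M\right)$ ($X{\left(M,N \right)} = \left(M + 5\right) N^{2} - 3 = \left(5 + M\right) N^{2} - 3 = N^{2} \left(5 + M\right) - 3 = -3 + N^{2} \left(5 + M\right)$)
$\left(X{\left(Y{\left(13 \right)},83 \right)} + 1784\right) + 20096 = \left(\left(-3 + 5 \cdot 83^{2} + 2 \cdot 13 \left(1 + 13\right) 83^{2}\right) + 1784\right) + 20096 = \left(\left(-3 + 5 \cdot 6889 + 2 \cdot 13 \cdot 14 \cdot 6889\right) + 1784\right) + 20096 = \left(\left(-3 + 34445 + 364 \cdot 6889\right) + 1784\right) + 20096 = \left(\left(-3 + 34445 + 2507596\right) + 1784\right) + 20096 = \left(2542038 + 1784\right) + 20096 = 2543822 + 20096 = 2563918$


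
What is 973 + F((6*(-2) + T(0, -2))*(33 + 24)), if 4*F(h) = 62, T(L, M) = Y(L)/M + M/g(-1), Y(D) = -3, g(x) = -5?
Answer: 1977/2 ≈ 988.50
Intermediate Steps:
T(L, M) = -3/M - M/5 (T(L, M) = -3/M + M/(-5) = -3/M + M*(-⅕) = -3/M - M/5)
F(h) = 31/2 (F(h) = (¼)*62 = 31/2)
973 + F((6*(-2) + T(0, -2))*(33 + 24)) = 973 + 31/2 = 1977/2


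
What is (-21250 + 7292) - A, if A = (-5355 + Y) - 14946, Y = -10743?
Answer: 17086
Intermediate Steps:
A = -31044 (A = (-5355 - 10743) - 14946 = -16098 - 14946 = -31044)
(-21250 + 7292) - A = (-21250 + 7292) - 1*(-31044) = -13958 + 31044 = 17086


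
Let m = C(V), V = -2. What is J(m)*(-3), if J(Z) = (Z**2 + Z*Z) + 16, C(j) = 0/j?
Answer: -48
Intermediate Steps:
C(j) = 0
m = 0
J(Z) = 16 + 2*Z**2 (J(Z) = (Z**2 + Z**2) + 16 = 2*Z**2 + 16 = 16 + 2*Z**2)
J(m)*(-3) = (16 + 2*0**2)*(-3) = (16 + 2*0)*(-3) = (16 + 0)*(-3) = 16*(-3) = -48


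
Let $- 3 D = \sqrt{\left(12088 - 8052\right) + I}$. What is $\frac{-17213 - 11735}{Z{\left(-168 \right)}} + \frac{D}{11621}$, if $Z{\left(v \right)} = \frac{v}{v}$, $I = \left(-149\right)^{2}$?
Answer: $-28948 - \frac{\sqrt{26237}}{34863} \approx -28948.0$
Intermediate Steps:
$I = 22201$
$D = - \frac{\sqrt{26237}}{3}$ ($D = - \frac{\sqrt{\left(12088 - 8052\right) + 22201}}{3} = - \frac{\sqrt{4036 + 22201}}{3} = - \frac{\sqrt{26237}}{3} \approx -53.993$)
$Z{\left(v \right)} = 1$
$\frac{-17213 - 11735}{Z{\left(-168 \right)}} + \frac{D}{11621} = \frac{-17213 - 11735}{1} + \frac{\left(- \frac{1}{3}\right) \sqrt{26237}}{11621} = \left(-28948\right) 1 + - \frac{\sqrt{26237}}{3} \cdot \frac{1}{11621} = -28948 - \frac{\sqrt{26237}}{34863}$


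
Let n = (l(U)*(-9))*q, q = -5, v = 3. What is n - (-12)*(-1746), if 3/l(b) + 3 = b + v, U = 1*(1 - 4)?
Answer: -20997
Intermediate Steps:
U = -3 (U = 1*(-3) = -3)
l(b) = 3/b (l(b) = 3/(-3 + (b + 3)) = 3/(-3 + (3 + b)) = 3/b)
n = -45 (n = ((3/(-3))*(-9))*(-5) = ((3*(-1/3))*(-9))*(-5) = -1*(-9)*(-5) = 9*(-5) = -45)
n - (-12)*(-1746) = -45 - (-12)*(-1746) = -45 - 1*20952 = -45 - 20952 = -20997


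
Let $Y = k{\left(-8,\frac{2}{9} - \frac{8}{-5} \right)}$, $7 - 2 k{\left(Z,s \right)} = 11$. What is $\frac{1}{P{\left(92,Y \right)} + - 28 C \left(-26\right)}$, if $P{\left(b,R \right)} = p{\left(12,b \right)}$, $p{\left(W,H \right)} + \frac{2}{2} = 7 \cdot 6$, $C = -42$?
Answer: $- \frac{1}{30535} \approx -3.2749 \cdot 10^{-5}$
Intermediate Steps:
$p{\left(W,H \right)} = 41$ ($p{\left(W,H \right)} = -1 + 7 \cdot 6 = -1 + 42 = 41$)
$k{\left(Z,s \right)} = -2$ ($k{\left(Z,s \right)} = \frac{7}{2} - \frac{11}{2} = -2$)
$Y = -2$
$P{\left(b,R \right)} = 41$
$\frac{1}{P{\left(92,Y \right)} + - 28 C \left(-26\right)} = \frac{1}{41 + \left(-28\right) \left(-42\right) \left(-26\right)} = \frac{1}{41 + 1176 \left(-26\right)} = \frac{1}{41 - 30576} = \frac{1}{-30535} = - \frac{1}{30535}$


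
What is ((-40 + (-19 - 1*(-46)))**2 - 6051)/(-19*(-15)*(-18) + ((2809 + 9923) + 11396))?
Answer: -2941/9499 ≈ -0.30961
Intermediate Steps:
((-40 + (-19 - 1*(-46)))**2 - 6051)/(-19*(-15)*(-18) + ((2809 + 9923) + 11396)) = ((-40 + (-19 + 46))**2 - 6051)/(285*(-18) + (12732 + 11396)) = ((-40 + 27)**2 - 6051)/(-5130 + 24128) = ((-13)**2 - 6051)/18998 = (169 - 6051)*(1/18998) = -5882*1/18998 = -2941/9499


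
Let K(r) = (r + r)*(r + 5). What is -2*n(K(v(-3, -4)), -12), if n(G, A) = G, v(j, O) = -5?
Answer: 0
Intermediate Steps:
K(r) = 2*r*(5 + r) (K(r) = (2*r)*(5 + r) = 2*r*(5 + r))
-2*n(K(v(-3, -4)), -12) = -4*(-5)*(5 - 5) = -4*(-5)*0 = -2*0 = 0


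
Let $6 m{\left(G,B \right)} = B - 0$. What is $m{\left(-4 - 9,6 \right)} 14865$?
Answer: $14865$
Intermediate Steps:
$m{\left(G,B \right)} = \frac{B}{6}$ ($m{\left(G,B \right)} = \frac{B - 0}{6} = \frac{B + 0}{6} = \frac{B}{6}$)
$m{\left(-4 - 9,6 \right)} 14865 = \frac{1}{6} \cdot 6 \cdot 14865 = 1 \cdot 14865 = 14865$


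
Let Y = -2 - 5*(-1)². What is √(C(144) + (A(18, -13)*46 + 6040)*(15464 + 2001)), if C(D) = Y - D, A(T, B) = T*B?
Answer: I*√82504811 ≈ 9083.2*I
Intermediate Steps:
A(T, B) = B*T
Y = -7 (Y = -2 - 5*1 = -2 - 5 = -7)
C(D) = -7 - D
√(C(144) + (A(18, -13)*46 + 6040)*(15464 + 2001)) = √((-7 - 1*144) + (-13*18*46 + 6040)*(15464 + 2001)) = √((-7 - 144) + (-234*46 + 6040)*17465) = √(-151 + (-10764 + 6040)*17465) = √(-151 - 4724*17465) = √(-151 - 82504660) = √(-82504811) = I*√82504811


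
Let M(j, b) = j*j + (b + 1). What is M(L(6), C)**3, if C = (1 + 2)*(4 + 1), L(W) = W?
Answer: 140608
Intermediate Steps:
C = 15 (C = 3*5 = 15)
M(j, b) = 1 + b + j**2 (M(j, b) = j**2 + (1 + b) = 1 + b + j**2)
M(L(6), C)**3 = (1 + 15 + 6**2)**3 = (1 + 15 + 36)**3 = 52**3 = 140608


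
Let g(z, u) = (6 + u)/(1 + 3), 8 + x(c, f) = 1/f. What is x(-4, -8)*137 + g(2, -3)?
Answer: -8899/8 ≈ -1112.4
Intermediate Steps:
x(c, f) = -8 + 1/f
g(z, u) = 3/2 + u/4 (g(z, u) = (6 + u)/4 = (6 + u)*(1/4) = 3/2 + u/4)
x(-4, -8)*137 + g(2, -3) = (-8 + 1/(-8))*137 + (3/2 + (1/4)*(-3)) = (-8 - 1/8)*137 + (3/2 - 3/4) = -65/8*137 + 3/4 = -8905/8 + 3/4 = -8899/8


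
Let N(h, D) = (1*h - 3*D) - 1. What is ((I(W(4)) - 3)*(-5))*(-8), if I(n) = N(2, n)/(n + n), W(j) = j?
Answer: -175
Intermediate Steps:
N(h, D) = -1 + h - 3*D (N(h, D) = (h - 3*D) - 1 = -1 + h - 3*D)
I(n) = (1 - 3*n)/(2*n) (I(n) = (-1 + 2 - 3*n)/(n + n) = (1 - 3*n)/((2*n)) = (1/(2*n))*(1 - 3*n) = (1 - 3*n)/(2*n))
((I(W(4)) - 3)*(-5))*(-8) = (((½)*(1 - 3*4)/4 - 3)*(-5))*(-8) = (((½)*(¼)*(1 - 12) - 3)*(-5))*(-8) = (((½)*(¼)*(-11) - 3)*(-5))*(-8) = ((-11/8 - 3)*(-5))*(-8) = -35/8*(-5)*(-8) = (175/8)*(-8) = -175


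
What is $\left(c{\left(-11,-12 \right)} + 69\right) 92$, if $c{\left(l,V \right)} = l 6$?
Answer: $276$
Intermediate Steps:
$c{\left(l,V \right)} = 6 l$
$\left(c{\left(-11,-12 \right)} + 69\right) 92 = \left(6 \left(-11\right) + 69\right) 92 = \left(-66 + 69\right) 92 = 3 \cdot 92 = 276$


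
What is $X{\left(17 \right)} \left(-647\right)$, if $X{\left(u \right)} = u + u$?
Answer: $-21998$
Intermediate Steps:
$X{\left(u \right)} = 2 u$
$X{\left(17 \right)} \left(-647\right) = 2 \cdot 17 \left(-647\right) = 34 \left(-647\right) = -21998$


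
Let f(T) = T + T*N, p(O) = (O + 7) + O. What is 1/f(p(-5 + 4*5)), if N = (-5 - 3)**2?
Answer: 1/2405 ≈ 0.00041580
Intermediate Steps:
N = 64 (N = (-8)**2 = 64)
p(O) = 7 + 2*O (p(O) = (7 + O) + O = 7 + 2*O)
f(T) = 65*T (f(T) = T + T*64 = T + 64*T = 65*T)
1/f(p(-5 + 4*5)) = 1/(65*(7 + 2*(-5 + 4*5))) = 1/(65*(7 + 2*(-5 + 20))) = 1/(65*(7 + 2*15)) = 1/(65*(7 + 30)) = 1/(65*37) = 1/2405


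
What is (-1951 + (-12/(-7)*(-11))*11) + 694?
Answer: -10251/7 ≈ -1464.4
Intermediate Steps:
(-1951 + (-12/(-7)*(-11))*11) + 694 = (-1951 + (-12*(-1/7)*(-11))*11) + 694 = (-1951 + ((12/7)*(-11))*11) + 694 = (-1951 - 132/7*11) + 694 = (-1951 - 1452/7) + 694 = -15109/7 + 694 = -10251/7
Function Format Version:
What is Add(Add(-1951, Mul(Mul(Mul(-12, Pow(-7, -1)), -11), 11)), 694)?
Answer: Rational(-10251, 7) ≈ -1464.4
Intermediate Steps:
Add(Add(-1951, Mul(Mul(Mul(-12, Pow(-7, -1)), -11), 11)), 694) = Add(Add(-1951, Mul(Mul(Mul(-12, Rational(-1, 7)), -11), 11)), 694) = Add(Add(-1951, Mul(Mul(Rational(12, 7), -11), 11)), 694) = Add(Add(-1951, Mul(Rational(-132, 7), 11)), 694) = Add(Add(-1951, Rational(-1452, 7)), 694) = Add(Rational(-15109, 7), 694) = Rational(-10251, 7)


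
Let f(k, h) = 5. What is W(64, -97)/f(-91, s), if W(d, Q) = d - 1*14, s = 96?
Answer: 10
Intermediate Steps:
W(d, Q) = -14 + d (W(d, Q) = d - 14 = -14 + d)
W(64, -97)/f(-91, s) = (-14 + 64)/5 = 50*(⅕) = 10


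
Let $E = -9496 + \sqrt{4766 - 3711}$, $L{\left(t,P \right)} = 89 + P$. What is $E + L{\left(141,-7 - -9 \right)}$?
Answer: $-9405 + \sqrt{1055} \approx -9372.5$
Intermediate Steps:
$E = -9496 + \sqrt{1055} \approx -9463.5$
$E + L{\left(141,-7 - -9 \right)} = \left(-9496 + \sqrt{1055}\right) + \left(89 - -2\right) = \left(-9496 + \sqrt{1055}\right) + \left(89 + \left(-7 + 9\right)\right) = \left(-9496 + \sqrt{1055}\right) + \left(89 + 2\right) = \left(-9496 + \sqrt{1055}\right) + 91 = -9405 + \sqrt{1055}$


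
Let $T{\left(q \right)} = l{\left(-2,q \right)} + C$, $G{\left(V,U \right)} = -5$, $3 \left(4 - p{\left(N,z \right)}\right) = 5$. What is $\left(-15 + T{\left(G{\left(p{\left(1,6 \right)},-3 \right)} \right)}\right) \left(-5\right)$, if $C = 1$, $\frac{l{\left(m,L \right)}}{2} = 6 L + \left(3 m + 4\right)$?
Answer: $390$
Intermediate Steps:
$p{\left(N,z \right)} = \frac{7}{3}$ ($p{\left(N,z \right)} = 4 - \frac{5}{3} = \frac{7}{3}$)
$l{\left(m,L \right)} = 8 + 6 m + 12 L$ ($l{\left(m,L \right)} = 2 \left(6 L + \left(3 m + 4\right)\right) = 2 \left(6 L + \left(4 + 3 m\right)\right) = 2 \left(4 + 3 m + 6 L\right) = 8 + 6 m + 12 L$)
$T{\left(q \right)} = -3 + 12 q$ ($T{\left(q \right)} = \left(8 + 6 \left(-2\right) + 12 q\right) + 1 = \left(8 - 12 + 12 q\right) + 1 = \left(-4 + 12 q\right) + 1 = -3 + 12 q$)
$\left(-15 + T{\left(G{\left(p{\left(1,6 \right)},-3 \right)} \right)}\right) \left(-5\right) = \left(-15 + \left(-3 + 12 \left(-5\right)\right)\right) \left(-5\right) = \left(-15 - 63\right) \left(-5\right) = \left(-78\right) \left(-5\right) = 390$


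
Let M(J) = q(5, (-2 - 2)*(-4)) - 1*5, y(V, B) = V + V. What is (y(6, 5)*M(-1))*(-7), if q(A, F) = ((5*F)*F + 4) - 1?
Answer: -107352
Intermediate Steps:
q(A, F) = 3 + 5*F**2 (q(A, F) = (5*F**2 + 4) - 1 = (4 + 5*F**2) - 1 = 3 + 5*F**2)
y(V, B) = 2*V
M(J) = 1278 (M(J) = (3 + 5*((-2 - 2)*(-4))**2) - 1*5 = (3 + 5*(-4*(-4))**2) - 5 = (3 + 5*16**2) - 5 = (3 + 5*256) - 5 = (3 + 1280) - 5 = 1283 - 5 = 1278)
(y(6, 5)*M(-1))*(-7) = ((2*6)*1278)*(-7) = (12*1278)*(-7) = 15336*(-7) = -107352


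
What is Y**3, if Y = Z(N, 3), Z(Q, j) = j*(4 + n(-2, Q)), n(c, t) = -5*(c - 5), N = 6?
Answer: 1601613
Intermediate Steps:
n(c, t) = 25 - 5*c (n(c, t) = -5*(-5 + c) = 25 - 5*c)
Z(Q, j) = 39*j (Z(Q, j) = j*(4 + (25 - 5*(-2))) = j*(4 + (25 + 10)) = j*(4 + 35) = j*39 = 39*j)
Y = 117 (Y = 39*3 = 117)
Y**3 = 117**3 = 1601613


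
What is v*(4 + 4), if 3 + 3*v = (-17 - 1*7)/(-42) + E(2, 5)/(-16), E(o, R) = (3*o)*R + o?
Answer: -248/21 ≈ -11.810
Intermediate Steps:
E(o, R) = o + 3*R*o (E(o, R) = 3*R*o + o = o + 3*R*o)
v = -31/21 (v = -1 + ((-17 - 1*7)/(-42) + (2*(1 + 3*5))/(-16))/3 = -1 + ((-17 - 7)*(-1/42) + (2*(1 + 15))*(-1/16))/3 = -1 + (-24*(-1/42) + (2*16)*(-1/16))/3 = -1 + (4/7 + 32*(-1/16))/3 = -1 + (4/7 - 2)/3 = -1 + (1/3)*(-10/7) = -1 - 10/21 = -31/21 ≈ -1.4762)
v*(4 + 4) = -31*(4 + 4)/21 = -31/21*8 = -248/21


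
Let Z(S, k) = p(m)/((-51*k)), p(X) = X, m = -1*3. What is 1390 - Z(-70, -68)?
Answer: 1606841/1156 ≈ 1390.0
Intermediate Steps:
m = -3
Z(S, k) = 1/(17*k) (Z(S, k) = -3*(-1/(51*k)) = -(-1)/(17*k) = 1/(17*k))
1390 - Z(-70, -68) = 1390 - 1/(17*(-68)) = 1390 - (-1)/(17*68) = 1390 - 1*(-1/1156) = 1390 + 1/1156 = 1606841/1156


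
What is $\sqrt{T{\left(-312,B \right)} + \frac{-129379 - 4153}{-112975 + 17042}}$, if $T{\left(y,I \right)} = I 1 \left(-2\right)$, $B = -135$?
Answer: $\frac{\sqrt{2497658057386}}{95933} \approx 16.474$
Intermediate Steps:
$T{\left(y,I \right)} = - 2 I$ ($T{\left(y,I \right)} = I \left(-2\right) = - 2 I$)
$\sqrt{T{\left(-312,B \right)} + \frac{-129379 - 4153}{-112975 + 17042}} = \sqrt{\left(-2\right) \left(-135\right) + \frac{-129379 - 4153}{-112975 + 17042}} = \sqrt{270 - \frac{133532}{-95933}} = \sqrt{270 - - \frac{133532}{95933}} = \sqrt{270 + \frac{133532}{95933}} = \sqrt{\frac{26035442}{95933}} = \frac{\sqrt{2497658057386}}{95933}$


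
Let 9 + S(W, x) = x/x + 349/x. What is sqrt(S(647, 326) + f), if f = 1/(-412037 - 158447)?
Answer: I*sqrt(14979623410417543)/46494446 ≈ 2.6324*I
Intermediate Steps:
S(W, x) = -8 + 349/x (S(W, x) = -9 + (x/x + 349/x) = -9 + (1 + 349/x) = -8 + 349/x)
f = -1/570484 (f = 1/(-570484) = -1/570484 ≈ -1.7529e-6)
sqrt(S(647, 326) + f) = sqrt((-8 + 349/326) - 1/570484) = sqrt(-2259/326 - 1/570484) = sqrt(-644361841/92988892) = I*sqrt(14979623410417543)/46494446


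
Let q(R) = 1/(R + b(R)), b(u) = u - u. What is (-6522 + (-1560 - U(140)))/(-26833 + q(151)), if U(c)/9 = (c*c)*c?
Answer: 69079933/75033 ≈ 920.66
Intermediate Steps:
b(u) = 0
U(c) = 9*c³ (U(c) = 9*((c*c)*c) = 9*(c²*c) = 9*c³)
q(R) = 1/R (q(R) = 1/(R + 0) = 1/R)
(-6522 + (-1560 - U(140)))/(-26833 + q(151)) = (-6522 + (-1560 - 9*140³))/(-26833 + 1/151) = (-6522 + (-1560 - 9*2744000))/(-26833 + 1/151) = (-6522 + (-1560 - 1*24696000))/(-4051782/151) = (-6522 + (-1560 - 24696000))*(-151/4051782) = (-6522 - 24697560)*(-151/4051782) = -24704082*(-151/4051782) = 69079933/75033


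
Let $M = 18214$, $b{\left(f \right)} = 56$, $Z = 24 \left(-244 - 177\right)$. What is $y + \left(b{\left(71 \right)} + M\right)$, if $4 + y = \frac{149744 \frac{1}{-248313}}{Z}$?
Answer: $\frac{5728570499572}{313619319} \approx 18266.0$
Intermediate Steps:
$Z = -10104$ ($Z = 24 \left(-421\right) = -10104$)
$y = - \frac{1254458558}{313619319}$ ($y = -4 + \frac{149744 \frac{1}{-248313}}{-10104} = -4 + 149744 \left(- \frac{1}{248313}\right) \left(- \frac{1}{10104}\right) = -4 - - \frac{18718}{313619319} = -4 + \frac{18718}{313619319} = - \frac{1254458558}{313619319} \approx -3.9999$)
$y + \left(b{\left(71 \right)} + M\right) = - \frac{1254458558}{313619319} + \left(56 + 18214\right) = - \frac{1254458558}{313619319} + 18270 = \frac{5728570499572}{313619319}$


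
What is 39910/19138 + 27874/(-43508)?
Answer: 300737917/208164026 ≈ 1.4447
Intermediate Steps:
39910/19138 + 27874/(-43508) = 39910*(1/19138) + 27874*(-1/43508) = 19955/9569 - 13937/21754 = 300737917/208164026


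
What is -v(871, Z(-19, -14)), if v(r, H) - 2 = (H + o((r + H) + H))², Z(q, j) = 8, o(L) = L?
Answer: -801027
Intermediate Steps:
v(r, H) = 2 + (r + 3*H)² (v(r, H) = 2 + (H + ((r + H) + H))² = 2 + (H + ((H + r) + H))² = 2 + (H + (r + 2*H))² = 2 + (r + 3*H)²)
-v(871, Z(-19, -14)) = -(2 + (871 + 3*8)²) = -(2 + (871 + 24)²) = -(2 + 895²) = -(2 + 801025) = -1*801027 = -801027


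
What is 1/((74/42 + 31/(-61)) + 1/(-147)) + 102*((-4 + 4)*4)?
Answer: 2989/3727 ≈ 0.80199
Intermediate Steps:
1/((74/42 + 31/(-61)) + 1/(-147)) + 102*((-4 + 4)*4) = 1/((74*(1/42) + 31*(-1/61)) - 1/147) + 102*(0*4) = 1/((37/21 - 31/61) - 1/147) + 102*0 = 1/(1606/1281 - 1/147) + 0 = 1/(3727/2989) + 0 = 2989/3727 + 0 = 2989/3727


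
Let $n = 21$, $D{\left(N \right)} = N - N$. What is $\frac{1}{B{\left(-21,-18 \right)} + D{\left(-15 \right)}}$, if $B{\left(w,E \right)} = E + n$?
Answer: $\frac{1}{3} \approx 0.33333$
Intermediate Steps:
$D{\left(N \right)} = 0$
$B{\left(w,E \right)} = 21 + E$ ($B{\left(w,E \right)} = E + 21 = 21 + E$)
$\frac{1}{B{\left(-21,-18 \right)} + D{\left(-15 \right)}} = \frac{1}{\left(21 - 18\right) + 0} = \frac{1}{3 + 0} = \frac{1}{3}$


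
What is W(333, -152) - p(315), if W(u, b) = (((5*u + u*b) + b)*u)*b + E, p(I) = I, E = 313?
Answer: 2485397446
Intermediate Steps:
W(u, b) = 313 + b*u*(b + 5*u + b*u) (W(u, b) = (((5*u + u*b) + b)*u)*b + 313 = (((5*u + b*u) + b)*u)*b + 313 = ((b + 5*u + b*u)*u)*b + 313 = (u*(b + 5*u + b*u))*b + 313 = b*u*(b + 5*u + b*u) + 313 = 313 + b*u*(b + 5*u + b*u))
W(333, -152) - p(315) = (313 + 333*(-152)² + (-152)²*333² + 5*(-152)*333²) - 1*315 = (313 + 333*23104 + 23104*110889 + 5*(-152)*110889) - 315 = (313 + 7693632 + 2561979456 - 84275640) - 315 = 2485397761 - 315 = 2485397446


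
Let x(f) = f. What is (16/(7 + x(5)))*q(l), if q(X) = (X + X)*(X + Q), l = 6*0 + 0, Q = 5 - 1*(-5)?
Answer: 0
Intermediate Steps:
Q = 10 (Q = 5 + 5 = 10)
l = 0 (l = 0 + 0 = 0)
q(X) = 2*X*(10 + X) (q(X) = (X + X)*(X + 10) = (2*X)*(10 + X) = 2*X*(10 + X))
(16/(7 + x(5)))*q(l) = (16/(7 + 5))*(2*0*(10 + 0)) = (16/12)*(2*0*10) = ((1/12)*16)*0 = (4/3)*0 = 0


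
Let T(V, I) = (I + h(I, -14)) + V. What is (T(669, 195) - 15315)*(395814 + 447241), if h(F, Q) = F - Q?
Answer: -12006789310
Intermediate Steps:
T(V, I) = 14 + V + 2*I (T(V, I) = (I + (I - 1*(-14))) + V = (I + (I + 14)) + V = (I + (14 + I)) + V = (14 + 2*I) + V = 14 + V + 2*I)
(T(669, 195) - 15315)*(395814 + 447241) = ((14 + 669 + 2*195) - 15315)*(395814 + 447241) = ((14 + 669 + 390) - 15315)*843055 = (1073 - 15315)*843055 = -14242*843055 = -12006789310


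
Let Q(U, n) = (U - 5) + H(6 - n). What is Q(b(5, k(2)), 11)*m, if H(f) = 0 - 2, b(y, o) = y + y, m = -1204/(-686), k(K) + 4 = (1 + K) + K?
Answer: 258/49 ≈ 5.2653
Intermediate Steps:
k(K) = -3 + 2*K (k(K) = -4 + ((1 + K) + K) = -4 + (1 + 2*K) = -3 + 2*K)
m = 86/49 (m = -1204*(-1/686) = 86/49 ≈ 1.7551)
b(y, o) = 2*y
H(f) = -2
Q(U, n) = -7 + U (Q(U, n) = (U - 5) - 2 = (-5 + U) - 2 = -7 + U)
Q(b(5, k(2)), 11)*m = (-7 + 2*5)*(86/49) = (-7 + 10)*(86/49) = 3*(86/49) = 258/49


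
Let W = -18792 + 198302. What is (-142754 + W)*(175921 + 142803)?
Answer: 11715019344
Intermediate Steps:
W = 179510
(-142754 + W)*(175921 + 142803) = (-142754 + 179510)*(175921 + 142803) = 36756*318724 = 11715019344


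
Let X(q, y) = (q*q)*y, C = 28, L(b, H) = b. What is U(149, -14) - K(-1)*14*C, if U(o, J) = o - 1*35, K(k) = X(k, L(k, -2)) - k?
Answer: 114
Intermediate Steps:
X(q, y) = y*q² (X(q, y) = q²*y = y*q²)
K(k) = k³ - k (K(k) = k*k² - k = k³ - k)
U(o, J) = -35 + o (U(o, J) = o - 35 = -35 + o)
U(149, -14) - K(-1)*14*C = (-35 + 149) - ((-1)³ - 1*(-1))*14*28 = 114 - (-1 + 1)*14*28 = 114 - 0*14*28 = 114 - 0*28 = 114 - 1*0 = 114 + 0 = 114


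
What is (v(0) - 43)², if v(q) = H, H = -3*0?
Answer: 1849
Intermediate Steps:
H = 0
v(q) = 0
(v(0) - 43)² = (0 - 43)² = (-43)² = 1849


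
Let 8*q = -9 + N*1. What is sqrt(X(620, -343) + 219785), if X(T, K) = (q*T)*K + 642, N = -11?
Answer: sqrt(752077) ≈ 867.22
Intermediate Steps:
q = -5/2 (q = (-9 - 11*1)/8 = (-9 - 11)/8 = (1/8)*(-20) = -5/2 ≈ -2.5000)
X(T, K) = 642 - 5*K*T/2 (X(T, K) = (-5*T/2)*K + 642 = -5*K*T/2 + 642 = 642 - 5*K*T/2)
sqrt(X(620, -343) + 219785) = sqrt((642 - 5/2*(-343)*620) + 219785) = sqrt((642 + 531650) + 219785) = sqrt(532292 + 219785) = sqrt(752077)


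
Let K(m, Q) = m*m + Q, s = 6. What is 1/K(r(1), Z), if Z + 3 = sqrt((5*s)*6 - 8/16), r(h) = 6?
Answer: 66/1819 - sqrt(718)/1819 ≈ 0.021553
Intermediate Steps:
Z = -3 + sqrt(718)/2 (Z = -3 + sqrt((5*6)*6 - 8/16) = -3 + sqrt(30*6 - 8*1/16) = -3 + sqrt(180 - 1/2) = -3 + sqrt(359/2) = -3 + sqrt(718)/2 ≈ 10.398)
K(m, Q) = Q + m**2 (K(m, Q) = m**2 + Q = Q + m**2)
1/K(r(1), Z) = 1/((-3 + sqrt(718)/2) + 6**2) = 1/((-3 + sqrt(718)/2) + 36) = 1/(33 + sqrt(718)/2)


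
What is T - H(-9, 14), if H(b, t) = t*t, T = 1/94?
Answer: -18423/94 ≈ -195.99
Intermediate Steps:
T = 1/94 ≈ 0.010638
H(b, t) = t²
T - H(-9, 14) = 1/94 - 1*14² = 1/94 - 1*196 = 1/94 - 196 = -18423/94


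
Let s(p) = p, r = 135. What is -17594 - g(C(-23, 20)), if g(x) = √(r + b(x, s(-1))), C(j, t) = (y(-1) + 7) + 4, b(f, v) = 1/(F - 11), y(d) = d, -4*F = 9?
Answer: -17594 - √379003/53 ≈ -17606.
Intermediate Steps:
F = -9/4 (F = -¼*9 = -9/4 ≈ -2.2500)
b(f, v) = -4/53 (b(f, v) = 1/(-9/4 - 11) = 1/(-53/4) = -4/53)
C(j, t) = 10 (C(j, t) = (-1 + 7) + 4 = 6 + 4 = 10)
g(x) = √379003/53 (g(x) = √(135 - 4/53) = √(7151/53) = √379003/53)
-17594 - g(C(-23, 20)) = -17594 - √379003/53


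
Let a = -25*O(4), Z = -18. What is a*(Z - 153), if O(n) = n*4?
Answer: 68400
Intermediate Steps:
O(n) = 4*n
a = -400 (a = -25*4*4 = -25*16 = -1*400 = -400)
a*(Z - 153) = -400*(-18 - 153) = -400*(-171) = 68400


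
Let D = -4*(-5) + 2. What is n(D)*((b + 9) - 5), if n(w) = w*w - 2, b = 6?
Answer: 4820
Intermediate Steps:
D = 22 (D = 20 + 2 = 22)
n(w) = -2 + w**2 (n(w) = w**2 - 2 = -2 + w**2)
n(D)*((b + 9) - 5) = (-2 + 22**2)*((6 + 9) - 5) = (-2 + 484)*(15 - 5) = 482*10 = 4820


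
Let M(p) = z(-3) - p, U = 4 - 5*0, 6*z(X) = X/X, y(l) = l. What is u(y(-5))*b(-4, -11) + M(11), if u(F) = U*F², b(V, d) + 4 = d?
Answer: -9065/6 ≈ -1510.8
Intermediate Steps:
z(X) = ⅙ (z(X) = (X/X)/6 = (⅙)*1 = ⅙)
U = 4 (U = 4 + 0 = 4)
b(V, d) = -4 + d
u(F) = 4*F²
M(p) = ⅙ - p
u(y(-5))*b(-4, -11) + M(11) = (4*(-5)²)*(-4 - 11) + (⅙ - 1*11) = (4*25)*(-15) + (⅙ - 11) = 100*(-15) - 65/6 = -1500 - 65/6 = -9065/6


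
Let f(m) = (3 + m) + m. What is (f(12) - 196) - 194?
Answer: -363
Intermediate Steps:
f(m) = 3 + 2*m
(f(12) - 196) - 194 = ((3 + 2*12) - 196) - 194 = ((3 + 24) - 196) - 194 = (27 - 196) - 194 = -169 - 194 = -363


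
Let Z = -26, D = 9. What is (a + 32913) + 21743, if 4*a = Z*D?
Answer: 109195/2 ≈ 54598.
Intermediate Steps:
a = -117/2 (a = (-26*9)/4 = (¼)*(-234) = -117/2 ≈ -58.500)
(a + 32913) + 21743 = (-117/2 + 32913) + 21743 = 65709/2 + 21743 = 109195/2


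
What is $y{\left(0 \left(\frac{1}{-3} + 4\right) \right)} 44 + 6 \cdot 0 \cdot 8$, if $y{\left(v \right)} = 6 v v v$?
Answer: $0$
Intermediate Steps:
$y{\left(v \right)} = 6 v^{3}$ ($y{\left(v \right)} = 6 v^{2} v = 6 v^{3}$)
$y{\left(0 \left(\frac{1}{-3} + 4\right) \right)} 44 + 6 \cdot 0 \cdot 8 = 6 \left(0 \left(\frac{1}{-3} + 4\right)\right)^{3} \cdot 44 + 6 \cdot 0 \cdot 8 = 6 \left(0 \left(- \frac{1}{3} + 4\right)\right)^{3} \cdot 44 + 0 \cdot 8 = 6 \left(0 \cdot \frac{11}{3}\right)^{3} \cdot 44 + 0 = 6 \cdot 0^{3} \cdot 44 + 0 = 6 \cdot 0 \cdot 44 + 0 = 0 \cdot 44 + 0 = 0 + 0 = 0$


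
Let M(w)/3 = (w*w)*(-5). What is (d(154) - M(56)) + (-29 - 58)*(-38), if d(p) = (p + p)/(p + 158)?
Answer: 3927065/78 ≈ 50347.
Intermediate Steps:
d(p) = 2*p/(158 + p) (d(p) = (2*p)/(158 + p) = 2*p/(158 + p))
M(w) = -15*w² (M(w) = 3*((w*w)*(-5)) = 3*(w²*(-5)) = 3*(-5*w²) = -15*w²)
(d(154) - M(56)) + (-29 - 58)*(-38) = (2*154/(158 + 154) - (-15)*56²) + (-29 - 58)*(-38) = (2*154/312 - (-15)*3136) - 87*(-38) = (2*154*(1/312) - 1*(-47040)) + 3306 = (77/78 + 47040) + 3306 = 3669197/78 + 3306 = 3927065/78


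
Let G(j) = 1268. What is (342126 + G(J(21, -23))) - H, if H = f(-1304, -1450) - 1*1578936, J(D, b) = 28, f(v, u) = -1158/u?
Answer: 1393688671/725 ≈ 1.9223e+6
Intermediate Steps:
H = -1144728021/725 (H = -1158/(-1450) - 1*1578936 = -1158*(-1/1450) - 1578936 = 579/725 - 1578936 = -1144728021/725 ≈ -1.5789e+6)
(342126 + G(J(21, -23))) - H = (342126 + 1268) - 1*(-1144728021/725) = 343394 + 1144728021/725 = 1393688671/725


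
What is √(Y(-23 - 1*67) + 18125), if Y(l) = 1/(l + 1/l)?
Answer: √1189474164035/8101 ≈ 134.63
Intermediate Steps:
√(Y(-23 - 1*67) + 18125) = √((-23 - 1*67)/(1 + (-23 - 1*67)²) + 18125) = √((-23 - 67)/(1 + (-23 - 67)²) + 18125) = √(-90/(1 + (-90)²) + 18125) = √(-90/(1 + 8100) + 18125) = √(-90/8101 + 18125) = √(146830535/8101) = √1189474164035/8101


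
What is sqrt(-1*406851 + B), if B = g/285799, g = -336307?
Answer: 2*I*sqrt(8308030119054886)/285799 ≈ 637.85*I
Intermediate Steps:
B = -336307/285799 ≈ -1.1767
sqrt(-1*406851 + B) = sqrt(-1*406851 - 336307/285799) = sqrt(-406851 - 336307/285799) = sqrt(-116277945256/285799) = 2*I*sqrt(8308030119054886)/285799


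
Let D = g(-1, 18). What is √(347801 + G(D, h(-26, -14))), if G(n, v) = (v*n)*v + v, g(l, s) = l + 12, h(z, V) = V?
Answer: √349943 ≈ 591.56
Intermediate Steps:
g(l, s) = 12 + l
D = 11 (D = 12 - 1 = 11)
G(n, v) = v + n*v² (G(n, v) = (n*v)*v + v = n*v² + v = v + n*v²)
√(347801 + G(D, h(-26, -14))) = √(347801 - 14*(1 + 11*(-14))) = √(347801 - 14*(1 - 154)) = √(347801 - 14*(-153)) = √(347801 + 2142) = √349943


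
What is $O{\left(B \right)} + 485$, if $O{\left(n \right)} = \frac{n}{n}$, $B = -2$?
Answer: $486$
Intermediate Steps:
$O{\left(n \right)} = 1$
$O{\left(B \right)} + 485 = 1 + 485 = 486$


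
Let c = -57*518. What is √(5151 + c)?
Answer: 25*I*√39 ≈ 156.13*I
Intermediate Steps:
c = -29526
√(5151 + c) = √(5151 - 29526) = √(-24375) = 25*I*√39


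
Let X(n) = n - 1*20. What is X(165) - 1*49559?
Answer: -49414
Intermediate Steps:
X(n) = -20 + n (X(n) = n - 20 = -20 + n)
X(165) - 1*49559 = (-20 + 165) - 1*49559 = 145 - 49559 = -49414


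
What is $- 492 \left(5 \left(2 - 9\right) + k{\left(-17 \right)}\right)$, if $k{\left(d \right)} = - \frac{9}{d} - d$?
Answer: $\frac{146124}{17} \approx 8595.5$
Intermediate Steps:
$k{\left(d \right)} = - d - \frac{9}{d}$
$- 492 \left(5 \left(2 - 9\right) + k{\left(-17 \right)}\right) = - 492 \left(5 \left(2 - 9\right) - \left(-17 + \frac{9}{-17}\right)\right) = - 492 \left(5 \left(-7\right) + \left(17 - - \frac{9}{17}\right)\right) = - 492 \left(-35 + \left(17 + \frac{9}{17}\right)\right) = - 492 \left(-35 + \frac{298}{17}\right) = \left(-492\right) \left(- \frac{297}{17}\right) = \frac{146124}{17}$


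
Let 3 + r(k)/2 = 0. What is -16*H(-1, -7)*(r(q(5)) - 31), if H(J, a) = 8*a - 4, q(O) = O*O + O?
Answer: -35520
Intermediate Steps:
q(O) = O + O**2 (q(O) = O**2 + O = O + O**2)
r(k) = -6 (r(k) = -6 + 2*0 = -6 + 0 = -6)
H(J, a) = -4 + 8*a
-16*H(-1, -7)*(r(q(5)) - 31) = -16*(-4 + 8*(-7))*(-6 - 31) = -16*(-4 - 56)*(-37) = -(-960)*(-37) = -16*2220 = -35520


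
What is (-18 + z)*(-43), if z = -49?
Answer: 2881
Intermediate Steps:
(-18 + z)*(-43) = (-18 - 49)*(-43) = -67*(-43) = 2881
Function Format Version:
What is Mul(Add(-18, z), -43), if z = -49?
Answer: 2881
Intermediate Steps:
Mul(Add(-18, z), -43) = Mul(Add(-18, -49), -43) = Mul(-67, -43) = 2881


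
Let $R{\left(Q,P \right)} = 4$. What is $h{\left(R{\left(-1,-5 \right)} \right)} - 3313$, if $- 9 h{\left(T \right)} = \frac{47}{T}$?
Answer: $- \frac{119315}{36} \approx -3314.3$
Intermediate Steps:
$h{\left(T \right)} = - \frac{47}{9 T}$ ($h{\left(T \right)} = - \frac{47 \frac{1}{T}}{9} = - \frac{47}{9 T}$)
$h{\left(R{\left(-1,-5 \right)} \right)} - 3313 = - \frac{47}{9 \cdot 4} - 3313 = \left(- \frac{47}{9}\right) \frac{1}{4} - 3313 = - \frac{47}{36} - 3313 = - \frac{119315}{36}$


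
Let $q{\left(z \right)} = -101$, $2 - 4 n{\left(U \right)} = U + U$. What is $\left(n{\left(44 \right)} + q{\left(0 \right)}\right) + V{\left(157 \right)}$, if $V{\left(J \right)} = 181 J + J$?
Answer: $\frac{56903}{2} \approx 28452.0$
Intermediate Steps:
$V{\left(J \right)} = 182 J$
$n{\left(U \right)} = \frac{1}{2} - \frac{U}{2}$ ($n{\left(U \right)} = \frac{1}{2} - \frac{U + U}{4} = \frac{1}{2} - \frac{2 U}{4} = \frac{1}{2} - \frac{U}{2}$)
$\left(n{\left(44 \right)} + q{\left(0 \right)}\right) + V{\left(157 \right)} = \left(\left(\frac{1}{2} - 22\right) - 101\right) + 182 \cdot 157 = \left(\left(\frac{1}{2} - 22\right) - 101\right) + 28574 = \left(- \frac{43}{2} - 101\right) + 28574 = - \frac{245}{2} + 28574 = \frac{56903}{2}$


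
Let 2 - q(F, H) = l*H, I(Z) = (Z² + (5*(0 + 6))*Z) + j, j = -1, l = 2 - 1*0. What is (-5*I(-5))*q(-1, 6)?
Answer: -6300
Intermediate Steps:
l = 2 (l = 2 + 0 = 2)
I(Z) = -1 + Z² + 30*Z (I(Z) = (Z² + (5*(0 + 6))*Z) - 1 = (Z² + (5*6)*Z) - 1 = (Z² + 30*Z) - 1 = -1 + Z² + 30*Z)
q(F, H) = 2 - 2*H
(-5*I(-5))*q(-1, 6) = (-5*(-1 + (-5)² + 30*(-5)))*(2 - 2*6) = (-5*(-1 + 25 - 150))*(2 - 12) = -5*(-126)*(-10) = 630*(-10) = -6300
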